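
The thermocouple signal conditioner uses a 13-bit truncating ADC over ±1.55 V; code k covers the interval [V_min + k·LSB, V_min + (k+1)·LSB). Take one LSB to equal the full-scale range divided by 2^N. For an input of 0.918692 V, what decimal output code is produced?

Full-scale range = 1.55 V − (-1.55 V) = 3.1 V. LSB = 3.1 V / 2^13 ≈ 378.4 µV.
(V_in − V_min) × 2^13/range = (0.918692 − (-1.55)) × 8192/3.1 = 6523.718.
Floor → code = 6523.

6523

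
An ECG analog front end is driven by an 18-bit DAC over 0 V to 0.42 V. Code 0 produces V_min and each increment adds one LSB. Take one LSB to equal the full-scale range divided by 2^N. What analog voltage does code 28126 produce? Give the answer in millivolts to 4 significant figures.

45.06 mV

V_FS = 0.42 V. LSB = 0.42 V / 2^18.
V_out = V_min + code × LSB = 0 V + 28126 × 0.42 V / 262144
      = 0 + 0.0450627 = 0.0450627 V.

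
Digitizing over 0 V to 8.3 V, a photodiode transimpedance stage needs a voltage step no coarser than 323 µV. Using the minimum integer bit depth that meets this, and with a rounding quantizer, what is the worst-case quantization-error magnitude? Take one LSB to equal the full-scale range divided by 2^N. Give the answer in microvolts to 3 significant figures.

127 µV

Full-scale range = 8.3 V.
Need 2^N ≥ 8.3 V / 323 µV = 25700 → N_min = 15.
Step size = 8.3/32768 V = 253.30 µV.
|e|_max = LSB/2 = 127 µV.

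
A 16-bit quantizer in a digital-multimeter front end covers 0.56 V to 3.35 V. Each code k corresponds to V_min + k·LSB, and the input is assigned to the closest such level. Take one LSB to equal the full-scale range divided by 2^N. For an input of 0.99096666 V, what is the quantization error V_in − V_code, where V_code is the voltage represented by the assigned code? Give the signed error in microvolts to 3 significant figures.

+10.1 µV

Range = 3.35 − (0.56) = 2.79 V. LSB = 2.79 V / 2^16 ≈ 42.57 µV.
Position in LSBs: (0.99096666 − (0.56)) × 65536/2.79 = 10123.2369; rounding gives k = 10123.
V_code = 0.56 + (10123/65536) × 2.79 = 0.99095657349 V.
V_in − V_code = 0.99096666 − (0.99095657349) = +10.1 µV.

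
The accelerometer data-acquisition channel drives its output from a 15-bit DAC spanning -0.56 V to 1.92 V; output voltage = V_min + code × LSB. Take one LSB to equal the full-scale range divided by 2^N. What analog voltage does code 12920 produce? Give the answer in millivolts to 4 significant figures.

Span: 1.92 V − (-0.56 V) = 2.48 V. LSB = 2.48 V / 2^15.
V_out = V_min + code × LSB = -0.56 V + 12920 × 2.48 V / 32768
      = -0.56 + 0.977832 = 0.417832 V.

417.8 mV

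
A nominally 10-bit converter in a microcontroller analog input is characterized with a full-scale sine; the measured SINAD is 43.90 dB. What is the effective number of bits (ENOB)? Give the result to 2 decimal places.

ENOB = (43.90 − 1.76)/6.02 = 7.0000 bits.

7.00 bits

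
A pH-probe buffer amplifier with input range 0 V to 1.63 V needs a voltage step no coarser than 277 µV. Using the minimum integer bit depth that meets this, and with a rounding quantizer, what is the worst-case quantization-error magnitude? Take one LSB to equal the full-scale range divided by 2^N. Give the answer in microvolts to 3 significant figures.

99.5 µV

Span = 1.63 V.
Levels needed ≥ 1.63/277 µV = 5884. 2^13 = 8192 suffices, so N_min = 13.
LSB = 1.63 V / 2^13 = 198.97 µV.
Half an LSB is 99.5 µV.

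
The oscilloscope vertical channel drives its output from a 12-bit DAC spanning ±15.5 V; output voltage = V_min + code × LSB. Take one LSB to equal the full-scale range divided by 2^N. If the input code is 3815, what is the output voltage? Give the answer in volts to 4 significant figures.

Span: 15.5 V − (-15.5 V) = 31 V. LSB = 31 V / 2^12.
V_out = V_min + code × LSB = -15.5 V + 3815 × 31 V / 4096
      = -15.5 + 28.8733 = 13.3733 V.

13.37 V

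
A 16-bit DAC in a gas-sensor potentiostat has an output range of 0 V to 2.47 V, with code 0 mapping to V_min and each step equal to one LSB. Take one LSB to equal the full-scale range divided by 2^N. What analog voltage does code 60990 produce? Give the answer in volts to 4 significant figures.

2.299 V

Full-scale range = 2.47 V. LSB = 2.47 V / 2^16.
Output = V_min + (60990/65536) × range = 0 + 0.930634 × 2.47 V
      = 0 + 2.29866 = 2.29866 V.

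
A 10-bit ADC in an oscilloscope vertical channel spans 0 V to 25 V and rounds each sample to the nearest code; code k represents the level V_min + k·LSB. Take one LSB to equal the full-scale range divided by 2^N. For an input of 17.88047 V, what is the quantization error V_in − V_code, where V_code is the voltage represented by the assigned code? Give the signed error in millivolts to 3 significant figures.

+9.38 mV

Span = 25 V. LSB = 25 V / 2^10 ≈ 24.41 mV.
Position in LSBs: (17.88047 − (0)) × 1024/25 = 732.3841; rounding gives k = 732.
V_code = 0 + (732/1024) × 25 = 17.87109375 V.
V_in − V_code = 17.88047 − (17.87109375) = +9.38 mV.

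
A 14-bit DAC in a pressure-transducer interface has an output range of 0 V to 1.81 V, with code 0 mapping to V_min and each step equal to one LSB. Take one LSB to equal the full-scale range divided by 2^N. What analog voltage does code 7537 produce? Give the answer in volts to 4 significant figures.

0.8326 V

V_FS = 1.81 V. LSB = 1.81 V / 2^14.
Output = V_min + (7537/16384) × range = 0 + 0.460022 × 1.81 V
      = 0 V + 0.832640 V = 0.832640 V.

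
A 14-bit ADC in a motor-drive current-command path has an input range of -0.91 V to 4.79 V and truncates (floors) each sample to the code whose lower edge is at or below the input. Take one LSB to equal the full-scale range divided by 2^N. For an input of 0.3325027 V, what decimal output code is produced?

Span: 4.79 V − (-0.91 V) = 5.7 V. LSB = 5.7 V / 2^14 ≈ 347.9 µV.
code = ⌊(V_in − V_min)/LSB⌋ = ⌊(V_in − V_min) × 2^14 / range⌋
     = ⌊(0.3325027 − (-0.91)) × 16384 / 5.7⌋ = ⌊1.2425027 × 16384/5.7⌋
     = ⌊3571.432⌋ = 3571.

3571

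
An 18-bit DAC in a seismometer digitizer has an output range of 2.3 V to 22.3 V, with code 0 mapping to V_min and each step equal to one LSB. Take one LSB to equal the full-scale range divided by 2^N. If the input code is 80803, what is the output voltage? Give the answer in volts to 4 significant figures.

Range = 22.3 − (2.3) = 20 V. LSB = 20 V / 2^18.
V_out = V_min + code × LSB = 2.3 V + 80803 × 20 V / 262144
      = 2.3 + 6.16478 = 8.46478 V.

8.465 V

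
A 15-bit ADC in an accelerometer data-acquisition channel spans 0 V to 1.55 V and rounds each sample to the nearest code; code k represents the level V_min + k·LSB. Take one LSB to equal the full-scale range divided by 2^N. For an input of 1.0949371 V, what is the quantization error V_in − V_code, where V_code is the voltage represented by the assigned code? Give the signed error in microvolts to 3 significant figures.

−15.3 µV

Full-scale range = 1.55 V. LSB = 1.55 V / 2^15 ≈ 47.30 µV.
(V_in − V_min)/LSB = (1.0949371 − (0)) × 32768/1.55 = 23147.6767 → nearest code k = 23148.
Reconstructed level: 0 + 23148 × 1.55/32768 V = 1.0949523926 V.
V_in − V_code = 1.0949371 − (1.0949523926) = −15.3 µV.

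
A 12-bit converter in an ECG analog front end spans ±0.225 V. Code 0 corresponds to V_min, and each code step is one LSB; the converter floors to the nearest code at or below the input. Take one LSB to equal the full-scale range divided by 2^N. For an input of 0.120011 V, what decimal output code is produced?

Full-scale range = 0.225 V − (-0.225 V) = 0.45 V. LSB = 0.45 V / 2^12 ≈ 109.9 µV.
V_in − V_min = 0.120011 − (-0.225) = 0.345011 V.
Divide by LSB: 0.345011 × 4096/0.45 = 3140.3668.
Truncating gives code 3140.

3140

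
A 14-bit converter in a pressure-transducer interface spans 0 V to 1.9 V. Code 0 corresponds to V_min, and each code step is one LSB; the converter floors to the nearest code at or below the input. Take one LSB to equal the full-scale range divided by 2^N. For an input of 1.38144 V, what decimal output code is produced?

11912

Full-scale range = 1.9 V. LSB = 1.9 V / 2^14 ≈ 116.0 µV.
code = ⌊(V_in − V_min)/LSB⌋ = ⌊(V_in − V_min) × 2^14 / range⌋
     = ⌊(1.38144 − (0)) × 16384 / 1.9⌋ = ⌊1.38144 × 16384/1.9⌋
     = ⌊11912.375⌋ = 11912.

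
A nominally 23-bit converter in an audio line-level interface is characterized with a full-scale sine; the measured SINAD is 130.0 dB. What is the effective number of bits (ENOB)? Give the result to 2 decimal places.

(130.0 − 1.76) / 6.02 = 128.24/6.02 = 21.3023 effective bits.

21.30 bits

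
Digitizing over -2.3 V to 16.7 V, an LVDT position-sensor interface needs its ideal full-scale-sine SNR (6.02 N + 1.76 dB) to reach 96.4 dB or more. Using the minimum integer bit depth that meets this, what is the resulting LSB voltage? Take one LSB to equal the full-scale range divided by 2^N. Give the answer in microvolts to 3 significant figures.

The full-scale span is 16.7 − (-2.3) = 19 V.
6.02 N + 1.76 ≥ 96.4 gives N ≥ 15.721, so the minimum integer is 16.
LSB = 19 V ÷ 2^16 = 19/65536 V = 290 µV.

290 µV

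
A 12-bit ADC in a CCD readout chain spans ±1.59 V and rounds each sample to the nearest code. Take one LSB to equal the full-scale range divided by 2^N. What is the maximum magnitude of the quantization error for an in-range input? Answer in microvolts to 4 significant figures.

Span: 1.59 V − (-1.59 V) = 3.18 V.
LSB = 3.18 V / 2^12 = 0.776367 mV.
|e|_max = LSB/2 = 388.2 µV.

388.2 µV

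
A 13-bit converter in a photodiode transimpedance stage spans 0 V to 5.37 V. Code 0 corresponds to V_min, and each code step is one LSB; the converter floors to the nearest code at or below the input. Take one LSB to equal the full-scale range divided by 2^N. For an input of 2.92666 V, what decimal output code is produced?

Full-scale range = 5.37 V. LSB = 5.37 V / 2^13 ≈ 0.6555 mV.
code = ⌊(V_in − V_min)/LSB⌋ = ⌊(V_in − V_min) × 2^13 / range⌋
     = ⌊(2.92666 − (0)) × 8192 / 5.37⌋ = ⌊2.92666 × 8192/5.37⌋
     = ⌊4464.655⌋ = 4464.

4464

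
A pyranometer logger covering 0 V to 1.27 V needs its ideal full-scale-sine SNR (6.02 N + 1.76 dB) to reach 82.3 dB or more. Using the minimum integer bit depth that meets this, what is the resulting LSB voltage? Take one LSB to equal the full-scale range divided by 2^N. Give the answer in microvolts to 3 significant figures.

77.5 µV

Span = 1.27 V.
N ≥ (82.3 − 1.76)/6.02 = 13.379 → N_min = 14.
One LSB is 1.27 V / 16384 = 77.5 µV.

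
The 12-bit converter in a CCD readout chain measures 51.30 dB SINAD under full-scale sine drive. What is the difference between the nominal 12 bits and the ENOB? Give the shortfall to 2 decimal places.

N_eff = (51.30 − 1.76)/6.02 = 8.2292 bits.
Lost resolution: 12 − 8.2292 = 3.7708 bits.

3.77 bits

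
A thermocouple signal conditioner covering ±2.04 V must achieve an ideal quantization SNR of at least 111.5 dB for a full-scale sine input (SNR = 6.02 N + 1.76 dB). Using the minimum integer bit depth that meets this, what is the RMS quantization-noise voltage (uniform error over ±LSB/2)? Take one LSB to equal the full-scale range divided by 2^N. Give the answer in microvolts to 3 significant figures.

The full-scale span is 2.04 − (-2.04) = 4.08 V.
6.02 N + 1.76 ≥ 111.5 gives N ≥ 18.229, so the minimum integer is 19.
LSB = 4.08 V ÷ 2^19 = 4.08/524288 V = 7.7820 µV.
RMS noise = LSB/√12 = 2.25 µV.

2.25 µV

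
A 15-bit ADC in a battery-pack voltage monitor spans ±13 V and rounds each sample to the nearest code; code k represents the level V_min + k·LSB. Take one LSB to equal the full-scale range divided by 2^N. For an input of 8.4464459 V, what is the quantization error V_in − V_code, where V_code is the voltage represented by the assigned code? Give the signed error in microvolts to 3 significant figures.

Full-scale range = 13 V − (-13 V) = 26 V. LSB = 26 V / 2^15 ≈ 0.7935 mV.
Position in LSBs: (8.4464459 − (-13)) × 32768/26 = 27029.1207; rounding gives k = 27029.
V_code = V_min + k × range/2^15 = -13 + 27029 × 26/32768 = 8.4463500977 V.
Error = V_in − V_code = 8.4464459 − (8.4463500977) = +95.8 µV.

+95.8 µV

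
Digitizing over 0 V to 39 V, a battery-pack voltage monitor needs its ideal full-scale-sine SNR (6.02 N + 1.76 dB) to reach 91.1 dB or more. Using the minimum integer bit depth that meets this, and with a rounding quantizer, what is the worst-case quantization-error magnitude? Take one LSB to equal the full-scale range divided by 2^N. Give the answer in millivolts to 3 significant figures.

0.595 mV

Span = 39 V.
Required N = ⌈(91.1 − 1.76)/6.02⌉ = ⌈14.841⌉ = 15.
LSB = 39 V / 2^15 = 1.1902 mV.
|e|_max = LSB/2 = 0.595 mV.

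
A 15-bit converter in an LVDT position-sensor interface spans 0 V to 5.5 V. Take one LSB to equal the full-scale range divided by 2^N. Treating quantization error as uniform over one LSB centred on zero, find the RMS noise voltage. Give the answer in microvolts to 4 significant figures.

48.45 µV

V_FS = 5.5 V.
One LSB is 5.5 V / 32768 = 167.847 µV.
RMS of a uniform error over width LSB is LSB/√12 = 48.45 µV.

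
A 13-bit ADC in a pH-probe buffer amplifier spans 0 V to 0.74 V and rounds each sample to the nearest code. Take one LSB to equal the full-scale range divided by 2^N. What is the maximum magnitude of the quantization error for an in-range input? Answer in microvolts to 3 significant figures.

45.2 µV

Span = 0.74 V.
LSB = 0.74 V / 2^13 = 90.332 µV.
Worst-case error for round-to-nearest is half an LSB: 45.2 µV.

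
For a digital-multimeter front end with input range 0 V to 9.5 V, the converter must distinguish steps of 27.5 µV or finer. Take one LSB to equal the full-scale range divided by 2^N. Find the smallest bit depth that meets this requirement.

19 bits

Full-scale range = 9.5 V.
9.5 V / 27.5 µV = 345500. Since 2^18 = 262144 and 2^19 = 524288, N = 19.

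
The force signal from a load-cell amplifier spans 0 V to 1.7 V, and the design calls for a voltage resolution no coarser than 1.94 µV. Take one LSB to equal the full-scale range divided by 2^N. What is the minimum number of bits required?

20 bits

V_FS = 1.7 V.
Levels needed ≥ 1.7/1.94 µV = 876300. 2^20 = 1048576 suffices, so N_min = 20.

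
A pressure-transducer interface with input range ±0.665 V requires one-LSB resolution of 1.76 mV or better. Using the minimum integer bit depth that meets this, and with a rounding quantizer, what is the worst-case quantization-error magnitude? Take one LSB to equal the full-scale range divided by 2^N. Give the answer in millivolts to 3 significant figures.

0.649 mV

Span: 0.665 V − (-0.665 V) = 1.33 V.
1.33 V / 1.76 mV = 755.7. Since 2^9 = 512 and 2^10 = 1024, N = 10.
Step size = 1.33/1024 V = 1.2988 mV.
|e|_max = LSB/2 = 0.649 mV.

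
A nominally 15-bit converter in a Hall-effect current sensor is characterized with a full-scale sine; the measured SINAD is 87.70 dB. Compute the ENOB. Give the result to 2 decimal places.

14.28 bits

ENOB = (SINAD − 1.76) / 6.02 = (87.70 − 1.76) / 6.02 = 85.94 / 6.02 = 14.2757.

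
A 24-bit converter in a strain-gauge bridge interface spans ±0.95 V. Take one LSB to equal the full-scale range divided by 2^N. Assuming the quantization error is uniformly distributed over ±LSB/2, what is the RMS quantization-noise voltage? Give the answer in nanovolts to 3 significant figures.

32.7 nV

Range = 0.95 − (-0.95) = 1.9 V.
Step size = 1.9/16777216 V = 113.25 nV.
For a uniform distribution on [−LSB/2, +LSB/2], V_rms = LSB/√12 = 113.25 nV/3.4641 = 32.7 nV.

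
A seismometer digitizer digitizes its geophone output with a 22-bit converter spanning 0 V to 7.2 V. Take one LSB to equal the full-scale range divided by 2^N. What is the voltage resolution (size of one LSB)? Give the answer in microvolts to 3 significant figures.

1.72 µV

Full-scale range = 7.2 V.
Number of codes = 2^22 = 4194304.
Step size = 7.2/4194304 V = 1.72 µV.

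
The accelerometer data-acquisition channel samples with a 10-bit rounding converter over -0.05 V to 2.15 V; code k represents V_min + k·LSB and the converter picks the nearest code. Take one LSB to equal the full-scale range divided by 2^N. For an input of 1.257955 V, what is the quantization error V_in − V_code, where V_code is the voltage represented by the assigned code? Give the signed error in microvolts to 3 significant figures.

−443 µV

Range = 2.15 − (-0.05) = 2.2 V. LSB = 2.2 V / 2^10 ≈ 2.148 mV.
(V_in − V_min)/LSB = (1.257955 − (-0.05)) × 1024/2.2 = 608.7936 → nearest code k = 609.
V_code = -0.05 + (609/1024) × 2.2 = 1.258398438 V.
V_in − V_code = 1.257955 − (1.258398438) = −443 µV.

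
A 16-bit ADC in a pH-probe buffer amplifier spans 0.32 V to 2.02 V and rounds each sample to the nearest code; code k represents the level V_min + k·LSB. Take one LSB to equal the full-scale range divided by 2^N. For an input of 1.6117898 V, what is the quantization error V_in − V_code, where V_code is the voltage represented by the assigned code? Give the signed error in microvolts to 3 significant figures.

+6.66 µV

Full-scale range = 2.02 V − (0.32 V) = 1.7 V. LSB = 1.7 V / 2^16 ≈ 25.94 µV.
(1.6117898 − (0.32)) / LSB = 1.2917898 × 65536/1.7 = 49799.2567. Nearest integer: k = 49799.
V_code = V_min + k × range/2^16 = 0.32 + 49799 × 1.7/65536 = 1.6117831421 V.
V_in − V_code = 1.6117898 − (1.6117831421) = +6.66 µV.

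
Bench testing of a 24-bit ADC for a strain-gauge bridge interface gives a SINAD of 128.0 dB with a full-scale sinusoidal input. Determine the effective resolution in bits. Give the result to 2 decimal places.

20.97 bits

ENOB = (SINAD − 1.76) / 6.02 = (128.0 − 1.76) / 6.02 = 126.24 / 6.02 = 20.9701.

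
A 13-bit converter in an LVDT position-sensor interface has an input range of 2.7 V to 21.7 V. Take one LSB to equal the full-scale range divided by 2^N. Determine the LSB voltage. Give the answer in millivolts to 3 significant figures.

2.32 mV

Span: 21.7 V − (2.7 V) = 19 V.
There are 2^13 = 8192 steps.
Step size = 19/8192 V = 2.32 mV.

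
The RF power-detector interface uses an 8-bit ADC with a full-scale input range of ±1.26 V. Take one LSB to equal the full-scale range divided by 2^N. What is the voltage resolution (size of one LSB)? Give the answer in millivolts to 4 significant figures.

9.844 mV

Full-scale range = 1.26 V − (-1.26 V) = 2.52 V.
Number of codes = 2^8 = 256.
LSB = 2.52 V / 2^8 = 9.844 mV.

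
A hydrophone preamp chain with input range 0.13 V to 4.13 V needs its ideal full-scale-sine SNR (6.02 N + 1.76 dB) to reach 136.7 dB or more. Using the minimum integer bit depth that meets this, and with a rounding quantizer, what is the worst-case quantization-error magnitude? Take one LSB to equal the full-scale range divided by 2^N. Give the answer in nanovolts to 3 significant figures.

238 nV

Full-scale range = 4.13 V − (0.13 V) = 4 V.
Required N = ⌈(136.7 − 1.76)/6.02⌉ = ⌈22.415⌉ = 23.
LSB = 4 V / 2^23 = 476.84 nV.
Half an LSB is 238 nV.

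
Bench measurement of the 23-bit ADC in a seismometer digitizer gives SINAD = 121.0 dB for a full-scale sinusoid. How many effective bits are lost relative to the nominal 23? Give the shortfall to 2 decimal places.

Effective bits = (121.0 − 1.76)/6.02 = 19.8073.
Shortfall = 23 − 19.8073 = 3.1927 bits.

3.19 bits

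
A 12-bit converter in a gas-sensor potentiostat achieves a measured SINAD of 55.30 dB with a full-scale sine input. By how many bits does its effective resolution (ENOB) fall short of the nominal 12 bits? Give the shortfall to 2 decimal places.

N_eff = (55.30 − 1.76)/6.02 = 8.8937 bits.
Lost resolution: 12 − 8.8937 = 3.1063 bits.

3.11 bits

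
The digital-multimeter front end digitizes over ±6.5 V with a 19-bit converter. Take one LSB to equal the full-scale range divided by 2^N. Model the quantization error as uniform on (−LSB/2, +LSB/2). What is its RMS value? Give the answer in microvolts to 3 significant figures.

The full-scale span is 6.5 − (-6.5) = 13 V.
Step size = 13/524288 V = 24.796 µV.
V_rms = LSB/√12 = 24.796 µV / √12 = 7.16 µV.

7.16 µV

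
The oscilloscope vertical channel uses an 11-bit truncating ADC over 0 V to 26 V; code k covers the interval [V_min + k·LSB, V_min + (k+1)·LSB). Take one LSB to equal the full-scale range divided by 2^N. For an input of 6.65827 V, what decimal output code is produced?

524

Full-scale range = 26 V. LSB = 26 V / 2^11 ≈ 12.70 mV.
V_in − V_min = 6.65827 − (0) = 6.65827 V.
Divide by LSB: 6.65827 × 2048/26 = 524.4668.
Truncating gives code 524.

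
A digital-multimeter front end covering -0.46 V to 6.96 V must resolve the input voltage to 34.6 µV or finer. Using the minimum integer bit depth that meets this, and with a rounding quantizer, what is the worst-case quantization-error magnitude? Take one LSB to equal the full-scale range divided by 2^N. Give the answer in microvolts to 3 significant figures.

Full-scale range = 6.96 V − (-0.46 V) = 7.42 V.
7.42 V / 34.6 µV = 214500. Since 2^17 = 131072 and 2^18 = 262144, N = 18.
LSB = 7.42 V ÷ 2^18 = 7.42/262144 V = 28.305 µV.
Max error for round-to-nearest is LSB/2 = 14.2 µV.

14.2 µV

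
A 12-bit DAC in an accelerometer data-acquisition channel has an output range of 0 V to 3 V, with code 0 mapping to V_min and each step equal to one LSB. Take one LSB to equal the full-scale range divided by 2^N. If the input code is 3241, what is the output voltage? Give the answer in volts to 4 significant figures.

2.374 V

V_FS = 3 V. LSB = 3 V / 2^12.
V_out = V_min + code × LSB = 0 V + 3241 × 3 V / 4096
      = 0 V + 2.37378 V = 2.37378 V.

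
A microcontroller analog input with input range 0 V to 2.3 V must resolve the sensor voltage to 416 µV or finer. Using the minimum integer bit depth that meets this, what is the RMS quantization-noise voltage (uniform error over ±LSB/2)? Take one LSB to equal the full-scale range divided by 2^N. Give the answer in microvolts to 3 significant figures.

Full-scale range = 2.3 V.
2.3 V / 416 µV = 5529. Since 2^12 = 4096 and 2^13 = 8192, N = 13.
Step size = 2.3/8192 V = 280.76 µV.
V_rms = LSB/√12 = 81.0 µV.

81.0 µV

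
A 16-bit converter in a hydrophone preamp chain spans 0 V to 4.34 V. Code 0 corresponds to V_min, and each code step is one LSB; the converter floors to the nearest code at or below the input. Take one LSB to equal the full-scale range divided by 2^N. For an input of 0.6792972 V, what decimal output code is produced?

Span = 4.34 V. LSB = 4.34 V / 2^16 ≈ 66.22 µV.
(V_in − V_min) × 2^16/range = (0.6792972 − (0)) × 65536/4.34 = 10257.701.
Floor → code = 10257.

10257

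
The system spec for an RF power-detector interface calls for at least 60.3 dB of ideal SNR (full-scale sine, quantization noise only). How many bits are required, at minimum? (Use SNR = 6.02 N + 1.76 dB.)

Solving 6.02 N ≥ 60.3 − 1.76: N ≥ 9.724. Round up → N = 10.

10 bits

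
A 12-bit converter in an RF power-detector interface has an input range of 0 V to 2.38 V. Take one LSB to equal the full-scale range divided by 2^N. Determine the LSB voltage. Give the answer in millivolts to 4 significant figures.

Span = 2.38 V.
There are 2^12 = 4096 steps.
LSB = 2.38 V ÷ 2^12 = 2.38/4096 V = 0.5811 mV.

0.5811 mV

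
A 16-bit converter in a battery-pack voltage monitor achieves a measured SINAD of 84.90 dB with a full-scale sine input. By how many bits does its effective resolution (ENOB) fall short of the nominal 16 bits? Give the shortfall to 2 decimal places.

N_eff = (84.90 − 1.76)/6.02 = 13.8106 bits.
Lost resolution: 16 − 13.8106 = 2.1894 bits.

2.19 bits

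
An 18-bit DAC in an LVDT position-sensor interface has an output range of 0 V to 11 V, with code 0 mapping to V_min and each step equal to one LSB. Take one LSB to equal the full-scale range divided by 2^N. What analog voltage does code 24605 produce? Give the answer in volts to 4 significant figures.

Full-scale range = 11 V. LSB = 11 V / 2^18.
V_out = V_min + code × LSB = 0 V + 24605 × 11 V / 262144
      = 0 + 1.03247 = 1.03247 V.

1.032 V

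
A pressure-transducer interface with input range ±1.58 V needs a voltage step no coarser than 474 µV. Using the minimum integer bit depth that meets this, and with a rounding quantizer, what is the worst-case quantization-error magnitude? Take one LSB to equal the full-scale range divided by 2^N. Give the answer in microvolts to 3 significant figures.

Full-scale range = 1.58 V − (-1.58 V) = 3.16 V.
Levels needed ≥ 3.16/474 µV = 6667. 2^13 = 8192 suffices, so N_min = 13.
Step size = 3.16/8192 V = 385.74 µV.
Half an LSB is 193 µV.

193 µV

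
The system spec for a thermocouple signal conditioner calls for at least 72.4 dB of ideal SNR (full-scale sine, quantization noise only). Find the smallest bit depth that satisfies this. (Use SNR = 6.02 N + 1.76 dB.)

Required N = ⌈(72.4 − 1.76)/6.02⌉ = ⌈11.734⌉ = 12.

12 bits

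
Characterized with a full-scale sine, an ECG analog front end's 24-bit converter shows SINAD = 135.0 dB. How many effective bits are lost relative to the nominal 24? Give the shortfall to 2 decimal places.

1.87 bits

N_eff = (135.0 − 1.76)/6.02 = 22.1329 bits.
Shortfall = 24 − 22.1329 = 1.8671 bits.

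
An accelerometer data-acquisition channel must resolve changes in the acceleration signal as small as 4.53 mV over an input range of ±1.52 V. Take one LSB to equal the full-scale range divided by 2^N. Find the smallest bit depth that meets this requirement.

10 bits

Full-scale range = 1.52 V − (-1.52 V) = 3.04 V.
3.04 V / 4.53 mV = 671.1. Since 2^9 = 512 and 2^10 = 1024, N = 10.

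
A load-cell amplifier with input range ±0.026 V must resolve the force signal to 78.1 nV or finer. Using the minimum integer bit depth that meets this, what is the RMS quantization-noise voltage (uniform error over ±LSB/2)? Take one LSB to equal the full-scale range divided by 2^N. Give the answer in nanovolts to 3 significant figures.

14.3 nV

Span: 0.026 V − (-0.026 V) = 0.052 V.
Need 2^N ≥ 0.052 V / 78.1 nV = 665800 → N_min = 20.
LSB = 0.052 V / 2^20 = 49.591 nV.
RMS noise = LSB/√12 = 14.3 nV.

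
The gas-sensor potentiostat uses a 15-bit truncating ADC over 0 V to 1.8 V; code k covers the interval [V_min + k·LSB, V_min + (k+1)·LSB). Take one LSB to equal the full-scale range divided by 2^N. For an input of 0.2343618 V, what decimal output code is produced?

V_FS = 1.8 V. LSB = 1.8 V / 2^15 ≈ 54.93 µV.
code = ⌊(V_in − V_min)/LSB⌋ = ⌊(V_in − V_min) × 2^15 / range⌋
     = ⌊(0.2343618 − (0)) × 32768 / 1.8⌋ = ⌊0.2343618 × 32768/1.8⌋
     = ⌊4266.426⌋ = 4266.

4266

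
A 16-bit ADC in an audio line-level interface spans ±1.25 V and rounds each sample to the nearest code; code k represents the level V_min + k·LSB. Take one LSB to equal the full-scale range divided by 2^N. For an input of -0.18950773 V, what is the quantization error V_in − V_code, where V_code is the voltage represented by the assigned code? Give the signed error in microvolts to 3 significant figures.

Span: 1.25 V − (-1.25 V) = 2.5 V. LSB = 2.5 V / 2^16 ≈ 38.15 µV.
(-0.18950773 − (-1.25)) / LSB = 1.06049227 × 65536/2.5 = 27800.1686. Nearest integer: k = 27800.
Reconstructed level: -1.25 + 27800 × 2.5/65536 V = -0.18951416016 V.
e = -0.18950773 − (-0.18951416016) = +6.43 µV.

+6.43 µV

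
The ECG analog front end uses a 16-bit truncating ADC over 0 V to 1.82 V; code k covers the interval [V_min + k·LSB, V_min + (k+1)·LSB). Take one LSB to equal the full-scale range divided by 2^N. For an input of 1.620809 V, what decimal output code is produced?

58363

Span = 1.82 V. LSB = 1.82 V / 2^16 ≈ 27.77 µV.
code = ⌊(V_in − V_min)/LSB⌋ = ⌊(V_in − V_min) × 2^16 / range⌋
     = ⌊(1.620809 − (0)) × 65536 / 1.82⌋ = ⌊1.620809 × 65536/1.82⌋
     = ⌊58363.373⌋ = 58363.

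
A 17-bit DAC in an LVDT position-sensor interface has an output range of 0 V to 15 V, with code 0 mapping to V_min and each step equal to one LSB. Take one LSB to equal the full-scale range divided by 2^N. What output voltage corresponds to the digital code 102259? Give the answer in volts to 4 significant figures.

Span = 15 V. LSB = 15 V / 2^17.
V_out = V_min + code × LSB = 0 V + 102259 × 15 V / 131072
      = 0 V + 11.7026 V = 11.7026 V.

11.70 V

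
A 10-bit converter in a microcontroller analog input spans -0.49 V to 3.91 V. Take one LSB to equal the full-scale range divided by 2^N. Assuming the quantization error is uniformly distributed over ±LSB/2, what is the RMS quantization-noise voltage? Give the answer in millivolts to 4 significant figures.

1.240 mV

Range = 3.91 − (-0.49) = 4.4 V.
One LSB is 4.4 V / 1024 = 4.29688 mV.
RMS of a uniform error over width LSB is LSB/√12 = 1.240 mV.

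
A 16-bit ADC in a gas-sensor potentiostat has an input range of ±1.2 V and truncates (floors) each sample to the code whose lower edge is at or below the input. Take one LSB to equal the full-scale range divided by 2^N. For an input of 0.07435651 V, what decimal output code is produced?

Span: 1.2 V − (-1.2 V) = 2.4 V. LSB = 2.4 V / 2^16 ≈ 36.62 µV.
(V_in − V_min) × 2^16/range = (0.07435651 − (-1.2)) × 65536/2.4 = 34798.428.
Floor → code = 34798.

34798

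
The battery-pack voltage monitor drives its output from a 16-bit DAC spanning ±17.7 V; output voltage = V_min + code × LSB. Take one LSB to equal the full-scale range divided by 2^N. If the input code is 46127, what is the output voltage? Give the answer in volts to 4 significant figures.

Full-scale range = 17.7 V − (-17.7 V) = 35.4 V. LSB = 35.4 V / 2^16.
V_out = V_min + code × LSB = -17.7 V + 46127 × 35.4 V / 65536
      = -17.7 + 24.9160 = 7.21601 V.

7.216 V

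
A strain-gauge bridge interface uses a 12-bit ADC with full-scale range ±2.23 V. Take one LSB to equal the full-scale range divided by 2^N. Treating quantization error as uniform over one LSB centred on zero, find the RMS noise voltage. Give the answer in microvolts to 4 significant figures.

Span: 2.23 V − (-2.23 V) = 4.46 V.
Step size = 4.46/4096 V = 1.08887 mV.
For a uniform distribution on [−LSB/2, +LSB/2], V_rms = LSB/√12 = 1.08887 mV/3.4641 = 314.3 µV.

314.3 µV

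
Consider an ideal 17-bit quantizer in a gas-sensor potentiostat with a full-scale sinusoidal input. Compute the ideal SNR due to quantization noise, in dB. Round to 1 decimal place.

104.1 dB

SNR = 6.02·17 + 1.76 = 104.10 dB.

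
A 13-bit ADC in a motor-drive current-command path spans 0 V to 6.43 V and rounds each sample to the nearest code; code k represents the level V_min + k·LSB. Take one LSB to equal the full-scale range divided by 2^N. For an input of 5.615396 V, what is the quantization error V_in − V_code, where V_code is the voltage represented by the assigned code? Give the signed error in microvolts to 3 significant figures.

+135 µV

V_FS = 6.43 V. LSB = 6.43 V / 2^13 ≈ 0.7849 mV.
(V_in − V_min)/LSB = (5.615396 − (0)) × 8192/6.43 = 7154.1717 → nearest code k = 7154.
V_code = 0 + (7154/8192) × 6.43 = 5.615261230 V.
V_in − V_code = 5.615396 − (5.615261230) = +135 µV.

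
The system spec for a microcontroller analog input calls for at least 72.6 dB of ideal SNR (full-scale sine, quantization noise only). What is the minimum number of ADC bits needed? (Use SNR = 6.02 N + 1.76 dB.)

Solving 6.02 N ≥ 72.6 − 1.76: N ≥ 11.767. Round up → N = 12.

12 bits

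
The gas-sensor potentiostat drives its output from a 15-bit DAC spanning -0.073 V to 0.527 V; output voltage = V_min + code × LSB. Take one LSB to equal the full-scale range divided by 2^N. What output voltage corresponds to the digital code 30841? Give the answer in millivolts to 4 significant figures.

Full-scale range = 0.527 V − (-0.073 V) = 0.6 V. LSB = 0.6 V / 2^15.
V_out = -0.073 + 30841 × (0.6/32768) V
      = -0.073 V + 0.564716 V = 0.491716 V.

491.7 mV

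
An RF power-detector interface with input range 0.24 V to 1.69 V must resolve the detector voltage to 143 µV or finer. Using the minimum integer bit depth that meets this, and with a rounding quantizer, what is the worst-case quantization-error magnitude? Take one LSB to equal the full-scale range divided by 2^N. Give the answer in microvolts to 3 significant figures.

Full-scale range = 1.69 V − (0.24 V) = 1.45 V.
Required number of levels: 1.45/143 µV = 10140; smallest N with 2^N ≥ that is 14.
Step size = 1.45/16384 V = 88.501 µV.
|e|_max = LSB/2 = 44.3 µV.

44.3 µV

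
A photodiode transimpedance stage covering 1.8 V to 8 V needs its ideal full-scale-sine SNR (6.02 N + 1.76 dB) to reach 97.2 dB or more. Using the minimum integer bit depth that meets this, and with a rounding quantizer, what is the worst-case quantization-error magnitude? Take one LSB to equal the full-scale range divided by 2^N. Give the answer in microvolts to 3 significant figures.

47.3 µV

Full-scale range = 8 V − (1.8 V) = 6.2 V.
Solving 6.02 N ≥ 97.2 − 1.76: N ≥ 15.854. Round up → N = 16.
LSB = 6.2 V / 2^16 = 94.604 µV.
Half an LSB is 47.3 µV.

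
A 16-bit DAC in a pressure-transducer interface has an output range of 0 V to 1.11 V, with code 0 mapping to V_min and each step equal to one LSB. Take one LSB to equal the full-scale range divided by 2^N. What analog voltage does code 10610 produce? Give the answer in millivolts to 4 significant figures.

Range is 1.11 V. LSB = 1.11 V / 2^16.
V_out = V_min + code × LSB = 0 V + 10610 × 1.11 V / 65536
      = 0 + 0.179704 = 0.179704 V.

179.7 mV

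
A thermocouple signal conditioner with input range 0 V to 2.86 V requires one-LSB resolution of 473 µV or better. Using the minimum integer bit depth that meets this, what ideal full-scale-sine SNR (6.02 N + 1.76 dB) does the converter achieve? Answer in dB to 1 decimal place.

80.0 dB

Span = 2.86 V.
Need 2^N ≥ 2.86 V / 473 µV = 6047 → N_min = 13.
SNR = 6.02 × 13 + 1.76 = 80.02 dB.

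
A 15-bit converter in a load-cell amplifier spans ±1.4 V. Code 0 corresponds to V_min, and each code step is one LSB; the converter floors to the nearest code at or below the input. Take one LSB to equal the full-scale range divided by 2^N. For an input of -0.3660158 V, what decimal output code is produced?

12100

Range = 1.4 − (-1.4) = 2.8 V. LSB = 2.8 V / 2^15 ≈ 85.45 µV.
(V_in − V_min) × 2^15/range = (-0.3660158 − (-1.4)) × 32768/2.8 = 12100.569.
Floor → code = 12100.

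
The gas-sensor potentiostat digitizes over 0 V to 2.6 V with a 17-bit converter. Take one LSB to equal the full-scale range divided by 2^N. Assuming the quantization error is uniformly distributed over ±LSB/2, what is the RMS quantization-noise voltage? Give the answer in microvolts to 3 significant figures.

5.73 µV

Span = 2.6 V.
LSB = 2.6 V ÷ 2^17 = 2.6/131072 V = 19.836 µV.
For a uniform distribution on [−LSB/2, +LSB/2], V_rms = LSB/√12 = 19.836 µV/3.4641 = 5.73 µV.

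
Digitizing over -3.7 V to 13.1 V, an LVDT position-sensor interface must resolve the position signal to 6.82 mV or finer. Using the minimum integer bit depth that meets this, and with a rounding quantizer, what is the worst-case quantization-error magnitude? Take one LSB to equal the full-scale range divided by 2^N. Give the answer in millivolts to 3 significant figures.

2.05 mV

Full-scale range = 13.1 V − (-3.7 V) = 16.8 V.
Levels needed ≥ 16.8/6.82 mV = 2463. 2^12 = 4096 suffices, so N_min = 12.
LSB = 16.8 V / 2^12 = 4.1016 mV.
Max error for round-to-nearest is LSB/2 = 2.05 mV.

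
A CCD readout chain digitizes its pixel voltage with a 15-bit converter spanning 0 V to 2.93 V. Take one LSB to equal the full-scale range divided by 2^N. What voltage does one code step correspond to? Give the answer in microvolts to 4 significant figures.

89.42 µV

Span = 2.93 V.
Number of codes = 2^15 = 32768.
Step size = 2.93/32768 V = 89.42 µV.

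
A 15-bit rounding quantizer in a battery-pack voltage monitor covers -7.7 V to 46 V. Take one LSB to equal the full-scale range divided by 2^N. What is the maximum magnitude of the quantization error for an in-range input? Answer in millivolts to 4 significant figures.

Range = 46 − (-7.7) = 53.7 V.
LSB = 53.7 V / 2^15 = 1.63879 mV.
Worst-case error for round-to-nearest is half an LSB: 0.8194 mV.

0.8194 mV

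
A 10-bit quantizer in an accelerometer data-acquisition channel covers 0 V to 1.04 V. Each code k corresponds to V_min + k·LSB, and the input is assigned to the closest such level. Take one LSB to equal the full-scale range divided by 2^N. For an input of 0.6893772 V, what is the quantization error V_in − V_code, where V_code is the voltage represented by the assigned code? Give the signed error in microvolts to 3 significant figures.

−232 µV

Span = 1.04 V. LSB = 1.04 V / 2^10 ≈ 1.016 mV.
Position in LSBs: (0.6893772 − (0)) × 1024/1.04 = 678.7714; rounding gives k = 679.
V_code = 0 + (679/1024) × 1.04 = 0.6896093750 V.
e = 0.6893772 − (0.6896093750) = −232 µV.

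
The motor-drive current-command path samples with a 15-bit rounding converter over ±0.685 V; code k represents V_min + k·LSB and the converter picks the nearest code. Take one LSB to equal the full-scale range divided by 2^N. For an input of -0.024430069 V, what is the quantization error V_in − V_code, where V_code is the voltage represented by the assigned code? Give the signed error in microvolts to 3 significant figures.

Full-scale range = 0.685 V − (-0.685 V) = 1.37 V. LSB = 1.37 V / 2^15 ≈ 41.81 µV.
(-0.024430069 − (-0.685)) / LSB = 0.660569931 × 32768/1.37 = 15799.6755. Nearest integer: k = 15800.
V_code = V_min + k × range/2^15 = -0.685 + 15800 × 1.37/32768 = -0.024416503906 V.
e = -0.024430069 − (-0.024416503906) = −13.6 µV.

−13.6 µV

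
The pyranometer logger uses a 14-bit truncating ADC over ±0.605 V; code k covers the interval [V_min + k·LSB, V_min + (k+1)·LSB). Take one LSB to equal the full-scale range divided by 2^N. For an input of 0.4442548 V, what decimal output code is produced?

The full-scale span is 0.605 − (-0.605) = 1.21 V. LSB = 1.21 V / 2^14 ≈ 73.85 µV.
code = ⌊(V_in − V_min)/LSB⌋ = ⌊(V_in − V_min) × 2^14 / range⌋
     = ⌊(0.4442548 − (-0.605)) × 16384 / 1.21⌋ = ⌊1.0492548 × 16384/1.21⌋
     = ⌊14207.430⌋ = 14207.

14207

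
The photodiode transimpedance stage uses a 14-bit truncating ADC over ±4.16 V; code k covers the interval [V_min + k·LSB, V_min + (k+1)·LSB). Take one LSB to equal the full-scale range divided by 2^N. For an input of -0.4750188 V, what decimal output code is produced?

Span: 4.16 V − (-4.16 V) = 8.32 V. LSB = 8.32 V / 2^14 ≈ 0.5078 mV.
code = ⌊(V_in − V_min)/LSB⌋ = ⌊(V_in − V_min) × 2^14 / range⌋
     = ⌊(-0.4750188 − (-4.16)) × 16384 / 8.32⌋ = ⌊3.6849812 × 16384/8.32⌋
     = ⌊7256.578⌋ = 7256.

7256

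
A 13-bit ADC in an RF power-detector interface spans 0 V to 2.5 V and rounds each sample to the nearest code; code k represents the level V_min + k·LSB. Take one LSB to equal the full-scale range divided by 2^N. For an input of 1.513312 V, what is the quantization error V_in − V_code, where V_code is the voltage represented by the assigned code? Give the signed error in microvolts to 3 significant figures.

Full-scale range = 2.5 V. LSB = 2.5 V / 2^13 ≈ 305.2 µV.
(1.513312 − (0)) / LSB = 1.513312 × 8192/2.5 = 4958.8208. Nearest integer: k = 4959.
V_code = 0 + (4959/8192) × 2.5 = 1.513366699 V.
e = 1.513312 − (1.513366699) = −54.7 µV.

−54.7 µV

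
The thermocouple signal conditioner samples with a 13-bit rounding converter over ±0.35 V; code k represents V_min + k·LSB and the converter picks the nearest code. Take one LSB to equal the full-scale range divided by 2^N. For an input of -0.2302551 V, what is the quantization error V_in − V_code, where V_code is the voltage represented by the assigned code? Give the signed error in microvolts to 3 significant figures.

Full-scale range = 0.35 V − (-0.35 V) = 0.7 V. LSB = 0.7 V / 2^13 ≈ 85.45 µV.
(-0.2302551 − (-0.35)) / LSB = 0.1197449 × 8192/0.7 = 1401.3575. Nearest integer: k = 1401.
Reconstructed level: -0.35 + 1401 × 0.7/8192 V = -0.2302856445 V.
Error = V_in − V_code = -0.2302551 − (-0.2302856445) = +30.5 µV.

+30.5 µV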